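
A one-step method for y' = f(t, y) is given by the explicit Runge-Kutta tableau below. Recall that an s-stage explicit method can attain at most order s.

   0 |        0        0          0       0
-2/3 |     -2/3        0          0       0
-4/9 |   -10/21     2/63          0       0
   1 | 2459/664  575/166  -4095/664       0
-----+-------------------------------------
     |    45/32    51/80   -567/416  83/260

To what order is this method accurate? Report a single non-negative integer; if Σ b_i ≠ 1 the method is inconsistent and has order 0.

4

b = (45/32, 51/80, -567/416, 83/260)
c = (0, -2/3, -4/9, 1)
Ac = (0, 0, -4/189, 215/498)
Σ b_i: 45/32·1 + 51/80·1 + (-567/416)·1 + 83/260·1 = 1 ✓
b·c: 51/80·(-2/3) + (-567/416)·(-4/9) + 83/260·1 = 1/2 ✓
b·c²: 51/80·4/9 + (-567/416)·16/81 + 83/260·1 = 1/3 ✓
b·Ac: (-567/416)·(-4/189) + 83/260·215/498 = 1/6 ✓
b·c³: 51/80·(-8/27) + (-567/416)·(-64/729) + 83/260·1 = 1/4 ✓
b·(c∘Ac): (-567/416)·16/1701 + 83/260·215/498 = 1/8 ✓
b·Ac²: (-567/416)·8/567 + 83/260·80/249 = 1/12 ✓
b·A²c: 83/260·65/498 = 1/24 ✓; 4 stages ⇒ order 4.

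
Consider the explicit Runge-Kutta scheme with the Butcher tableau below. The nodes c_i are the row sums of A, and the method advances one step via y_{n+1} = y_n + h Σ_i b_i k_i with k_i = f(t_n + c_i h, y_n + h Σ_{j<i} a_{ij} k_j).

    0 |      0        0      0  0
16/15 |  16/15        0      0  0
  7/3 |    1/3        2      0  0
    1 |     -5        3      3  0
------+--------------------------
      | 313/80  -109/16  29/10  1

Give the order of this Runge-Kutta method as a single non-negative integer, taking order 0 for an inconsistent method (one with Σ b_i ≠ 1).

2

b = (313/80, -109/16, 29/10, 1)
c = (0, 16/15, 7/3, 1)
Ac = (0, 0, 32/15, 51/5)
Σ b_i: 313/80·1 + (-109/16)·1 + 29/10·1 + 1·1 = 1 ✓
b·c: (-109/16)·16/15 + 29/10·7/3 + 1·1 = 1/2 ✓
b·c²: (-109/16)·256/225 + 29/10·49/9 + 1·1 = 4067/450 ≠ 1/3 ⇒ order 2.
b·Ac: 29/10·32/15 + 1·51/5 = 1229/75 ≠ 1/6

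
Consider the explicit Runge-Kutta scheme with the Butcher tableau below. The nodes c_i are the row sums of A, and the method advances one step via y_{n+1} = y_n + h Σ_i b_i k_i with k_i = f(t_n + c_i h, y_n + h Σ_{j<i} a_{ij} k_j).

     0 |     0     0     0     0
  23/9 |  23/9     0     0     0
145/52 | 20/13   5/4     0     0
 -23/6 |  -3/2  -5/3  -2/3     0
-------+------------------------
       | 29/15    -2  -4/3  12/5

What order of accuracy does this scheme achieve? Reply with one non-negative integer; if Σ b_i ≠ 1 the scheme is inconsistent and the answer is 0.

1

b = (29/15, -2, -4/3, 12/5)
c = (0, 23/9, 145/52, -23/6)
Ac = (0, 0, 115/36, -4295/702)
Σ b_i: 29/15·1 + (-2)·1 + (-4/3)·1 + 12/5·1 = 1 ✓
b·c: (-2)·23/9 + (-4/3)·145/52 + 12/5·(-23/6) = -10547/585 ≠ 1/2 ⇒ order 1.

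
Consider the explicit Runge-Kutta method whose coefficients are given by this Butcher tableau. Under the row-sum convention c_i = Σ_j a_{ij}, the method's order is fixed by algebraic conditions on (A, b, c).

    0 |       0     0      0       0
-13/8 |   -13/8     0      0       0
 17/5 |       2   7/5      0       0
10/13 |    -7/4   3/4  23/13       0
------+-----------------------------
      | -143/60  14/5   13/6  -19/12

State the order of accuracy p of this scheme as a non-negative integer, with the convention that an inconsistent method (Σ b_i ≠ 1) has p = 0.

1

b = (-143/60, 14/5, 13/6, -19/12)
c = (0, -13/8, 17/5, 10/13)
Ac = (0, 0, -91/40, 9977/2080)
Σ b_i: (-143/60)·1 + 14/5·1 + 13/6·1 + (-19/12)·1 = 1 ✓
b·c: 14/5·(-13/8) + 13/6·17/5 + (-19/12)·10/13 = 1247/780 ≠ 1/2 ⇒ order 1.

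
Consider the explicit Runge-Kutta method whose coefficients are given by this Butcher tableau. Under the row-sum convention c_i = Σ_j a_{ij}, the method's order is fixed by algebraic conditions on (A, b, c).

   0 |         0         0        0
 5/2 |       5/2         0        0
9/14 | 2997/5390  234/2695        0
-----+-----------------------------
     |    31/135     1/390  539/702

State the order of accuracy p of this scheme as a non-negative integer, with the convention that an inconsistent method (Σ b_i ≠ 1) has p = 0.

b = (31/135, 1/390, 539/702)
c = (0, 5/2, 9/14)
Ac = (0, 0, 117/539)
Σ b_i: 31/135·1 + 1/390·1 + 539/702·1 = 1 ✓
b·c: 1/390·5/2 + 539/702·9/14 = 1/2 ✓
b·c²: 1/390·25/4 + 539/702·81/196 = 1/3 ✓
b·Ac: 539/702·117/539 = 1/6 ✓; 3 stages ⇒ order 3.

3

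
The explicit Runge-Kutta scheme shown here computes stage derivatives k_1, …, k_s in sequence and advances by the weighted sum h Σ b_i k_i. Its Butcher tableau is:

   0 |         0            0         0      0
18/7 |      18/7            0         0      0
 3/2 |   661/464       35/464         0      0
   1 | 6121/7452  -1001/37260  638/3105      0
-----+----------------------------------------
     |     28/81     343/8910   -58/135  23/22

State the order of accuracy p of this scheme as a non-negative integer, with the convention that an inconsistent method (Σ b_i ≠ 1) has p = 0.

4

b = (28/81, 343/8910, -58/135, 23/22)
c = (0, 18/7, 3/2, 1)
Ac = (0, 0, 45/232, 11/46)
Σ b_i: 28/81·1 + 343/8910·1 + (-58/135)·1 + 23/22·1 = 1 ✓
b·c: 343/8910·18/7 + (-58/135)·3/2 + 23/22·1 = 1/2 ✓
b·c²: 343/8910·324/49 + (-58/135)·9/4 + 23/22·1 = 1/3 ✓
b·Ac: (-58/135)·45/232 + 23/22·11/46 = 1/6 ✓
b·c³: 343/8910·5832/343 + (-58/135)·27/8 + 23/22·1 = 1/4 ✓
b·(c∘Ac): (-58/135)·135/464 + 23/22·11/46 = 1/8 ✓
b·Ac²: (-58/135)·405/812 + 23/22·275/966 = 1/12 ✓
b·A²c: 23/22·11/276 = 1/24 ✓; 4 stages ⇒ order 4.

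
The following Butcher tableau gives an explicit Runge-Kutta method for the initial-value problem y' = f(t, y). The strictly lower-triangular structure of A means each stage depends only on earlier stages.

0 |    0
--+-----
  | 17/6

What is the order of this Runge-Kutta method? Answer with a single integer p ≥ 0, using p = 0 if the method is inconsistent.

b = (17/6)
c = (0)
Σ b_i: 17/6·1 = 17/6 ≠ 1 ⇒ order 0.

0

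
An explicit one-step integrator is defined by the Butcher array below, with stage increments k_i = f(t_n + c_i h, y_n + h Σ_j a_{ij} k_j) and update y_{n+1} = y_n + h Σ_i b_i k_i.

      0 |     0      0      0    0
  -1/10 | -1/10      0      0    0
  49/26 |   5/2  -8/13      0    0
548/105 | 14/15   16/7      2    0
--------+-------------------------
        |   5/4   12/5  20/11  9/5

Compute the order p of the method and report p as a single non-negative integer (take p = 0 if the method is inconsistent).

0

b = (5/4, 12/5, 20/11, 9/5)
c = (0, -1/10, 49/26, 548/105)
Ac = (0, 0, 4/65, 1611/455)
Σ b_i: 5/4·1 + 12/5·1 + 20/11·1 + 9/5·1 = 1599/220 ≠ 1 ⇒ order 0.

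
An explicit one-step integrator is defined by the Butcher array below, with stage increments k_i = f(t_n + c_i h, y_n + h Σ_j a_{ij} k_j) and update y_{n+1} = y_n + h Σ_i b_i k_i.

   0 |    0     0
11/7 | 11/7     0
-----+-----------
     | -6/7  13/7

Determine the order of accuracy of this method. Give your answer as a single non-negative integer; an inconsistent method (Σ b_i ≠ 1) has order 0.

1

b = (-6/7, 13/7)
c = (0, 11/7)
Σ b_i: (-6/7)·1 + 13/7·1 = 1 ✓
b·c: 13/7·11/7 = 143/49 ≠ 1/2 ⇒ order 1.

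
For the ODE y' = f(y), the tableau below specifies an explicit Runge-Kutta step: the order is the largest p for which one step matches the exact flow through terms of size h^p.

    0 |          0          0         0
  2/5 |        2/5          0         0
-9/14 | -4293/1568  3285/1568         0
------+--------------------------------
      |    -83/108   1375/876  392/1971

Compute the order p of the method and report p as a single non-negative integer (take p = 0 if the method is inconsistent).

b = (-83/108, 1375/876, 392/1971)
c = (0, 2/5, -9/14)
Ac = (0, 0, 657/784)
Σ b_i: (-83/108)·1 + 1375/876·1 + 392/1971·1 = 1 ✓
b·c: 1375/876·2/5 + 392/1971·(-9/14) = 1/2 ✓
b·c²: 1375/876·4/25 + 392/1971·81/196 = 1/3 ✓
b·Ac: 392/1971·657/784 = 1/6 ✓; 3 stages ⇒ order 3.

3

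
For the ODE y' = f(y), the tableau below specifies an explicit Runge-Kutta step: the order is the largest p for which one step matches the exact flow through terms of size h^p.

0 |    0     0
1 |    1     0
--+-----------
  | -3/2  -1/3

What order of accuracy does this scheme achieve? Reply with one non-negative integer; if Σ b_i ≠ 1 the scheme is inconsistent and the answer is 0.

0

b = (-3/2, -1/3)
c = (0, 1)
Σ b_i: (-3/2)·1 + (-1/3)·1 = -11/6 ≠ 1 ⇒ order 0.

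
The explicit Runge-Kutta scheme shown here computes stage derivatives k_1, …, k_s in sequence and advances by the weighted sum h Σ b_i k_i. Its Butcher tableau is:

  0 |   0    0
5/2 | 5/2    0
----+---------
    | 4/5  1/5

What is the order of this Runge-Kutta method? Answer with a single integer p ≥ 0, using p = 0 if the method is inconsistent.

2

b = (4/5, 1/5)
c = (0, 5/2)
Σ b_i: 4/5·1 + 1/5·1 = 1 ✓
b·c: 1/5·5/2 = 1/2 ✓; 2 stages ⇒ order 2.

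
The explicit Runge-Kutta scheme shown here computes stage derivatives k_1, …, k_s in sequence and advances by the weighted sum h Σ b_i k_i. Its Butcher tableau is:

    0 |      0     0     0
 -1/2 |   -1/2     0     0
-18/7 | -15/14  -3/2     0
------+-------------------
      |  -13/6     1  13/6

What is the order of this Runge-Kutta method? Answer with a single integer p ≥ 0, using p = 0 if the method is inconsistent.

1

b = (-13/6, 1, 13/6)
c = (0, -1/2, -18/7)
Ac = (0, 0, 3/4)
Σ b_i: (-13/6)·1 + 1·1 + 13/6·1 = 1 ✓
b·c: 1·(-1/2) + 13/6·(-18/7) = -85/14 ≠ 1/2 ⇒ order 1.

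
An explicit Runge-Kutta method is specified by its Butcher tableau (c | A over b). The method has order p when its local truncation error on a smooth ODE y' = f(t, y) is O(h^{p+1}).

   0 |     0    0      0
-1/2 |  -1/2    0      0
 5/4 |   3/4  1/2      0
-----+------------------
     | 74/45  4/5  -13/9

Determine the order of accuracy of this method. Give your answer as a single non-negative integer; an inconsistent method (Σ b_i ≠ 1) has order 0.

1

b = (74/45, 4/5, -13/9)
c = (0, -1/2, 5/4)
Ac = (0, 0, -1/4)
Σ b_i: 74/45·1 + 4/5·1 + (-13/9)·1 = 1 ✓
b·c: 4/5·(-1/2) + (-13/9)·5/4 = -397/180 ≠ 1/2 ⇒ order 1.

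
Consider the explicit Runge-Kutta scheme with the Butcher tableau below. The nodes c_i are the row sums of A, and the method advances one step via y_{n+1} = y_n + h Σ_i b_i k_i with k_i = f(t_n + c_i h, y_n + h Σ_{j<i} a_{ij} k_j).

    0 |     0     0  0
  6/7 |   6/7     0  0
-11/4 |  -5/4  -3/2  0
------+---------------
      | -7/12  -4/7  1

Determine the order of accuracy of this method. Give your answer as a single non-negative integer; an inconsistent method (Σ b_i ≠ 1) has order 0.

0

b = (-7/12, -4/7, 1)
c = (0, 6/7, -11/4)
Ac = (0, 0, -9/7)
Σ b_i: (-7/12)·1 + (-4/7)·1 + 1·1 = -13/84 ≠ 1 ⇒ order 0.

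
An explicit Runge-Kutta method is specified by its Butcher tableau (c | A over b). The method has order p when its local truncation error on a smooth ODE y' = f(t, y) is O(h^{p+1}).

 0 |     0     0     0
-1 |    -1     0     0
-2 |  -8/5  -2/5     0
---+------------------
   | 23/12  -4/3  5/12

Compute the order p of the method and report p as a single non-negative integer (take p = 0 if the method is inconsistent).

3

b = (23/12, -4/3, 5/12)
c = (0, -1, -2)
Ac = (0, 0, 2/5)
Σ b_i: 23/12·1 + (-4/3)·1 + 5/12·1 = 1 ✓
b·c: (-4/3)·(-1) + 5/12·(-2) = 1/2 ✓
b·c²: (-4/3)·1 + 5/12·4 = 1/3 ✓
b·Ac: 5/12·2/5 = 1/6 ✓; 3 stages ⇒ order 3.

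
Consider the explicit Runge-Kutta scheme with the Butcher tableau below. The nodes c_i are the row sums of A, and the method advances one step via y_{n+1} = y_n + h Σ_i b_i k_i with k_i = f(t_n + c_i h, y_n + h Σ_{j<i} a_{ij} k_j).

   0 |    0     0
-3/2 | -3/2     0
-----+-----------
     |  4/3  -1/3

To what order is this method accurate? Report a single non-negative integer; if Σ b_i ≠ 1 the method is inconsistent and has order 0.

b = (4/3, -1/3)
c = (0, -3/2)
Σ b_i: 4/3·1 + (-1/3)·1 = 1 ✓
b·c: (-1/3)·(-3/2) = 1/2 ✓; 2 stages ⇒ order 2.

2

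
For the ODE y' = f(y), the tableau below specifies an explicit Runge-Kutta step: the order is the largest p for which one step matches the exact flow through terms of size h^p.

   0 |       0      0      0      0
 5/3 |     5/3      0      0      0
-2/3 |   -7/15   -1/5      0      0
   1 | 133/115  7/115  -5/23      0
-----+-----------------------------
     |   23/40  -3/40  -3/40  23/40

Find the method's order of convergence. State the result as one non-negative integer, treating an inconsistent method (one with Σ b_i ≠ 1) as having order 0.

4

b = (23/40, -3/40, -3/40, 23/40)
c = (0, 5/3, -2/3, 1)
Ac = (0, 0, -1/3, 17/69)
Σ b_i: 23/40·1 + (-3/40)·1 + (-3/40)·1 + 23/40·1 = 1 ✓
b·c: (-3/40)·5/3 + (-3/40)·(-2/3) + 23/40·1 = 1/2 ✓
b·c²: (-3/40)·25/9 + (-3/40)·4/9 + 23/40·1 = 1/3 ✓
b·Ac: (-3/40)·(-1/3) + 23/40·17/69 = 1/6 ✓
b·c³: (-3/40)·125/27 + (-3/40)·(-8/27) + 23/40·1 = 1/4 ✓
b·(c∘Ac): (-3/40)·2/9 + 23/40·17/69 = 1/8 ✓
b·Ac²: (-3/40)·(-5/9) + 23/40·5/69 = 1/12 ✓
b·A²c: 23/40·5/69 = 1/24 ✓; 4 stages ⇒ order 4.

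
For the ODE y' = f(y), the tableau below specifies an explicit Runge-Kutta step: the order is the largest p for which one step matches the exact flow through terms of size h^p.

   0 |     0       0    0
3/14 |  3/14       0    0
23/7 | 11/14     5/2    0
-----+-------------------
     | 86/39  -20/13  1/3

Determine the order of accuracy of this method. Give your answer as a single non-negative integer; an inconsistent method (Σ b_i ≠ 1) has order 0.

1

b = (86/39, -20/13, 1/3)
c = (0, 3/14, 23/7)
Ac = (0, 0, 15/28)
Σ b_i: 86/39·1 + (-20/13)·1 + 1/3·1 = 1 ✓
b·c: (-20/13)·3/14 + 1/3·23/7 = 209/273 ≠ 1/2 ⇒ order 1.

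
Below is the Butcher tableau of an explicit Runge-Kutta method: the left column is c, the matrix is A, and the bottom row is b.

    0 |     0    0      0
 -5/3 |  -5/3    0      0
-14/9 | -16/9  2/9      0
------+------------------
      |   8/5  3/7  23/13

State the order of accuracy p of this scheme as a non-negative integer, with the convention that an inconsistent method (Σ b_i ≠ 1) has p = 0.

0

b = (8/5, 3/7, 23/13)
c = (0, -5/3, -14/9)
Ac = (0, 0, -10/27)
Σ b_i: 8/5·1 + 3/7·1 + 23/13·1 = 1728/455 ≠ 1 ⇒ order 0.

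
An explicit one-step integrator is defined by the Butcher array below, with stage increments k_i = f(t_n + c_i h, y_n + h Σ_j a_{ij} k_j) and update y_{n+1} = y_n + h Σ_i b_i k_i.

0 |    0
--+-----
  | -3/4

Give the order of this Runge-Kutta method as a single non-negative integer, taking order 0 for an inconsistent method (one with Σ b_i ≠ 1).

0

b = (-3/4)
c = (0)
Σ b_i: (-3/4)·1 = -3/4 ≠ 1 ⇒ order 0.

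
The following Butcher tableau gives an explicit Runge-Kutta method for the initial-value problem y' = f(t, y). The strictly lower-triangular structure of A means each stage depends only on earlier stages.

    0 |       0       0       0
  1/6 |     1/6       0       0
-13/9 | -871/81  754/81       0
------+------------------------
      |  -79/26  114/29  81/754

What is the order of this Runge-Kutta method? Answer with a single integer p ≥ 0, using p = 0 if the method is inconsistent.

b = (-79/26, 114/29, 81/754)
c = (0, 1/6, -13/9)
Ac = (0, 0, 377/243)
Σ b_i: (-79/26)·1 + 114/29·1 + 81/754·1 = 1 ✓
b·c: 114/29·1/6 + 81/754·(-13/9) = 1/2 ✓
b·c²: 114/29·1/36 + 81/754·169/81 = 1/3 ✓
b·Ac: 81/754·377/243 = 1/6 ✓; 3 stages ⇒ order 3.

3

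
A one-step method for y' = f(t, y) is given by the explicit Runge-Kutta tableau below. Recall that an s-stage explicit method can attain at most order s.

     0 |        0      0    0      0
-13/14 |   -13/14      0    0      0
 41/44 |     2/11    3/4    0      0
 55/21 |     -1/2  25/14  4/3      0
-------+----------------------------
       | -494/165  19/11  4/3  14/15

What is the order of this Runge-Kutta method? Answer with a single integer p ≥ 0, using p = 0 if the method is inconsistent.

1

b = (-494/165, 19/11, 4/3, 14/15)
c = (0, -13/14, 41/44, 55/21)
Ac = (0, 0, -39/56, -2689/6468)
Σ b_i: (-494/165)·1 + 19/11·1 + 4/3·1 + 14/15·1 = 1 ✓
b·c: 19/11·(-13/14) + 4/3·41/44 + 14/15·55/21 = 2887/1386 ≠ 1/2 ⇒ order 1.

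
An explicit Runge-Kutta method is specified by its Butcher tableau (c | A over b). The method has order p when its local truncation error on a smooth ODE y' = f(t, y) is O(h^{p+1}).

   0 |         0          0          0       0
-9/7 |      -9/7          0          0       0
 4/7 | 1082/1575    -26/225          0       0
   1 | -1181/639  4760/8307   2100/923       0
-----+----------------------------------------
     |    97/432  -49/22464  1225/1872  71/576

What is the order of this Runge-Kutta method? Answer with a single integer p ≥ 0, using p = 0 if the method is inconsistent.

4

b = (97/432, -49/22464, 1225/1872, 71/576)
c = (0, -9/7, 4/7, 1)
Ac = (0, 0, 26/175, 40/71)
Σ b_i: 97/432·1 + (-49/22464)·1 + 1225/1872·1 + 71/576·1 = 1 ✓
b·c: (-49/22464)·(-9/7) + 1225/1872·4/7 + 71/576·1 = 1/2 ✓
b·c²: (-49/22464)·81/49 + 1225/1872·16/49 + 71/576·1 = 1/3 ✓
b·Ac: 1225/1872·26/175 + 71/576·40/71 = 1/6 ✓
b·c³: (-49/22464)·(-729/343) + 1225/1872·64/343 + 71/576·1 = 1/4 ✓
b·(c∘Ac): 1225/1872·104/1225 + 71/576·40/71 = 1/8 ✓
b·Ac²: 1225/1872·(-234/1225) + 71/576·120/71 = 1/12 ✓
b·A²c: 71/576·24/71 = 1/24 ✓; 4 stages ⇒ order 4.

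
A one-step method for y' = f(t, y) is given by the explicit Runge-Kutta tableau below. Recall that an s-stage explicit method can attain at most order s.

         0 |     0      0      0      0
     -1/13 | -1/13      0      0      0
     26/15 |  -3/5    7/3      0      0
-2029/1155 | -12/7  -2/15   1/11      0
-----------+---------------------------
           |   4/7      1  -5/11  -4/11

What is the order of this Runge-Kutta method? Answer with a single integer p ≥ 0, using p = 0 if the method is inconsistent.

0

b = (4/7, 1, -5/11, -4/11)
c = (0, -1/13, 26/15, -2029/1155)
Ac = (0, 0, -7/39, 24/143)
Σ b_i: 4/7·1 + 1·1 + (-5/11)·1 + (-4/11)·1 = 58/77 ≠ 1 ⇒ order 0.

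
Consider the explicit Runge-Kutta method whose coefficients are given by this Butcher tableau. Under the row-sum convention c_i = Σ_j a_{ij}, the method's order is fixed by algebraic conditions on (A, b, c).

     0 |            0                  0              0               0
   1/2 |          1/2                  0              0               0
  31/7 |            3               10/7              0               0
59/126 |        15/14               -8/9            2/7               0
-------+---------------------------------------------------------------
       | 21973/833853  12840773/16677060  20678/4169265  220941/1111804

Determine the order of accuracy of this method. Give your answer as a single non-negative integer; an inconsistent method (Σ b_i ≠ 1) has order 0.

b = (21973/833853, 12840773/16677060, 20678/4169265, 220941/1111804)
c = (0, 1/2, 31/7, 59/126)
Ac = (0, 0, 5/7, 362/441)
Σ b_i: 21973/833853·1 + 12840773/16677060·1 + 20678/4169265·1 + 220941/1111804·1 = 1 ✓
b·c: 12840773/16677060·1/2 + 20678/4169265·31/7 + 220941/1111804·59/126 = 1/2 ✓
b·c²: 12840773/16677060·1/4 + 20678/4169265·961/49 + 220941/1111804·3481/15876 = 1/3 ✓
b·Ac: 20678/4169265·5/7 + 220941/1111804·362/441 = 1/6 ✓
b·c³: 12840773/16677060·1/8 + 20678/4169265·29791/343 + 220941/1111804·205379/2000376 = 230056957/420261912 ≠ 1/4 ⇒ order 3.
b·(c∘Ac): 20678/4169265·155/49 + 220941/1111804·10679/27783 = 716563/7782628 ≠ 1/8
b·Ac²: 20678/4169265·5/14 + 220941/1111804·16612/3087 = 6252298/5836971 ≠ 1/12
b·A²c: 220941/1111804·10/49 = 22545/555902 ≠ 1/24

3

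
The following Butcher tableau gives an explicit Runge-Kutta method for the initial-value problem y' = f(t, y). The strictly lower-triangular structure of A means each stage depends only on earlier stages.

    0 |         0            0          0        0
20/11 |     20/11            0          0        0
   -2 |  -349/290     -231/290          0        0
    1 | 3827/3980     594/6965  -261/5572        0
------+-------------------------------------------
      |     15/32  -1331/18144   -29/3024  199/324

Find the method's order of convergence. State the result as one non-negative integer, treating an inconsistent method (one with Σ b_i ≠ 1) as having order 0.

b = (15/32, -1331/18144, -29/3024, 199/324)
c = (0, 20/11, -2, 1)
Ac = (0, 0, -42/29, 99/398)
Σ b_i: 15/32·1 + (-1331/18144)·1 + (-29/3024)·1 + 199/324·1 = 1 ✓
b·c: (-1331/18144)·20/11 + (-29/3024)·(-2) + 199/324·1 = 1/2 ✓
b·c²: (-1331/18144)·400/121 + (-29/3024)·4 + 199/324·1 = 1/3 ✓
b·Ac: (-29/3024)·(-42/29) + 199/324·99/398 = 1/6 ✓
b·c³: (-1331/18144)·8000/1331 + (-29/3024)·(-8) + 199/324·1 = 1/4 ✓
b·(c∘Ac): (-29/3024)·84/29 + 199/324·99/398 = 1/8 ✓
b·Ac²: (-29/3024)·(-840/319) + 199/324·207/2189 = 1/12 ✓
b·A²c: 199/324·27/398 = 1/24 ✓; 4 stages ⇒ order 4.

4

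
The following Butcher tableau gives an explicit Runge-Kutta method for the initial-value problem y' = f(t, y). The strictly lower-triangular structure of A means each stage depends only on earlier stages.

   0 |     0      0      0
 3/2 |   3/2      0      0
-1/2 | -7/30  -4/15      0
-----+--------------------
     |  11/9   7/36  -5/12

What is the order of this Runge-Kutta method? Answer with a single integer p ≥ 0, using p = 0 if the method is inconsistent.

b = (11/9, 7/36, -5/12)
c = (0, 3/2, -1/2)
Ac = (0, 0, -2/5)
Σ b_i: 11/9·1 + 7/36·1 + (-5/12)·1 = 1 ✓
b·c: 7/36·3/2 + (-5/12)·(-1/2) = 1/2 ✓
b·c²: 7/36·9/4 + (-5/12)·1/4 = 1/3 ✓
b·Ac: (-5/12)·(-2/5) = 1/6 ✓; 3 stages ⇒ order 3.

3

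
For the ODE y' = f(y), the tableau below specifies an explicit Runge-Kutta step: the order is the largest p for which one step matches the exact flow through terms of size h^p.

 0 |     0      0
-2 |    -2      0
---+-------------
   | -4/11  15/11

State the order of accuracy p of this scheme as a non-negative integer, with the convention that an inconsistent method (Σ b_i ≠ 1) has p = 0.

1

b = (-4/11, 15/11)
c = (0, -2)
Σ b_i: (-4/11)·1 + 15/11·1 = 1 ✓
b·c: 15/11·(-2) = -30/11 ≠ 1/2 ⇒ order 1.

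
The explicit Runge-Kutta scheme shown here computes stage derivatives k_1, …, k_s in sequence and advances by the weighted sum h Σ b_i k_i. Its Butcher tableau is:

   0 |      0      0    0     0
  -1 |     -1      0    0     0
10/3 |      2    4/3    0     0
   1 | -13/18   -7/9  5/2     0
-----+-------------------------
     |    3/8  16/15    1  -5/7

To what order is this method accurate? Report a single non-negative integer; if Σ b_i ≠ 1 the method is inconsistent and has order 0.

b = (3/8, 16/15, 1, -5/7)
c = (0, -1, 10/3, 1)
Ac = (0, 0, -4/3, 82/9)
Σ b_i: 3/8·1 + 16/15·1 + 1·1 + (-5/7)·1 = 1451/840 ≠ 1 ⇒ order 0.

0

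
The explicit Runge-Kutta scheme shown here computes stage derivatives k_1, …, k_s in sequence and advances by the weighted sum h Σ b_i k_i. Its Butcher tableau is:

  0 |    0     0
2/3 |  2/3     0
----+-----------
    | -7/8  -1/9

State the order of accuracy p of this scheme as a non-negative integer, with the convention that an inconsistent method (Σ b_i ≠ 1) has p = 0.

0

b = (-7/8, -1/9)
c = (0, 2/3)
Σ b_i: (-7/8)·1 + (-1/9)·1 = -71/72 ≠ 1 ⇒ order 0.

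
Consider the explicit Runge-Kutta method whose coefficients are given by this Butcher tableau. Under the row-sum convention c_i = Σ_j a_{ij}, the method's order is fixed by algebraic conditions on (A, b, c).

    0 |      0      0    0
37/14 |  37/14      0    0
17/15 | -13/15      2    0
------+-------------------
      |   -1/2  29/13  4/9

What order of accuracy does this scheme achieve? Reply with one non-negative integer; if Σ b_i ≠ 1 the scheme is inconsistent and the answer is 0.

b = (-1/2, 29/13, 4/9)
c = (0, 37/14, 17/15)
Ac = (0, 0, 37/7)
Σ b_i: (-1/2)·1 + 29/13·1 + 4/9·1 = 509/234 ≠ 1 ⇒ order 0.

0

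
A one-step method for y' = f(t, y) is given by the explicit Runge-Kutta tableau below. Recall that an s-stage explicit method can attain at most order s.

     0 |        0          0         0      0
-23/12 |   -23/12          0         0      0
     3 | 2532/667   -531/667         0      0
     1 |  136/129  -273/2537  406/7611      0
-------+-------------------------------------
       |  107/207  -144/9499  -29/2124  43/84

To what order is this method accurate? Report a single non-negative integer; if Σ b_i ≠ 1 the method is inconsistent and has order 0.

4

b = (107/207, -144/9499, -29/2124, 43/84)
c = (0, -23/12, 3, 1)
Ac = (0, 0, 177/116, 63/172)
Σ b_i: 107/207·1 + (-144/9499)·1 + (-29/2124)·1 + 43/84·1 = 1 ✓
b·c: (-144/9499)·(-23/12) + (-29/2124)·3 + 43/84·1 = 1/2 ✓
b·c²: (-144/9499)·529/144 + (-29/2124)·9 + 43/84·1 = 1/3 ✓
b·Ac: (-29/2124)·177/116 + 43/84·63/172 = 1/6 ✓
b·c³: (-144/9499)·(-12167/1728) + (-29/2124)·27 + 43/84·1 = 1/4 ✓
b·(c∘Ac): (-29/2124)·531/116 + 43/84·63/172 = 1/8 ✓
b·Ac²: (-29/2124)·(-1357/464) + 43/84·175/2064 = 1/12 ✓
b·A²c: 43/84·7/86 = 1/24 ✓; 4 stages ⇒ order 4.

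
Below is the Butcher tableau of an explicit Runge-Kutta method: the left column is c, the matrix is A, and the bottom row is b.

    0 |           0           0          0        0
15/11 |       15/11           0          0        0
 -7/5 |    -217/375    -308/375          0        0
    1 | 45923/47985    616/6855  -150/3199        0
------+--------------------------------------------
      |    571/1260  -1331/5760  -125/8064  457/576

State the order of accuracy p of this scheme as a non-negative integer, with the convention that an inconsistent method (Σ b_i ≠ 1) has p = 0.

4

b = (571/1260, -1331/5760, -125/8064, 457/576)
c = (0, 15/11, -7/5, 1)
Ac = (0, 0, -28/25, 86/457)
Σ b_i: 571/1260·1 + (-1331/5760)·1 + (-125/8064)·1 + 457/576·1 = 1 ✓
b·c: (-1331/5760)·15/11 + (-125/8064)·(-7/5) + 457/576·1 = 1/2 ✓
b·c²: (-1331/5760)·225/121 + (-125/8064)·49/25 + 457/576·1 = 1/3 ✓
b·Ac: (-125/8064)·(-28/25) + 457/576·86/457 = 1/6 ✓
b·c³: (-1331/5760)·3375/1331 + (-125/8064)·(-343/125) + 457/576·1 = 1/4 ✓
b·(c∘Ac): (-125/8064)·196/125 + 457/576·86/457 = 1/8 ✓
b·Ac²: (-125/8064)·(-84/55) + 457/576·378/5027 = 1/12 ✓
b·A²c: 457/576·24/457 = 1/24 ✓; 4 stages ⇒ order 4.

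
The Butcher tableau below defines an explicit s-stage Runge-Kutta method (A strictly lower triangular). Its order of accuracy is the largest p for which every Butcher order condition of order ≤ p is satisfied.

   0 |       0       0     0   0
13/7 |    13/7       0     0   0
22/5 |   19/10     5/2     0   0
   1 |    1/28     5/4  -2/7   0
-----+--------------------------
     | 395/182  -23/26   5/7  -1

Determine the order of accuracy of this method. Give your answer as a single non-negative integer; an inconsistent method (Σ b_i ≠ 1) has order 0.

b = (395/182, -23/26, 5/7, -1)
c = (0, 13/7, 22/5, 1)
Ac = (0, 0, 65/14, 149/140)
Σ b_i: 395/182·1 + (-23/26)·1 + 5/7·1 + (-1)·1 = 1 ✓
b·c: (-23/26)·13/7 + 5/7·22/5 + (-1)·1 = 1/2 ✓
b·c²: (-23/26)·169/49 + 5/7·484/25 + (-1)·1 = 4791/490 ≠ 1/3 ⇒ order 2.
b·Ac: 5/7·65/14 + (-1)·149/140 = 2207/980 ≠ 1/6

2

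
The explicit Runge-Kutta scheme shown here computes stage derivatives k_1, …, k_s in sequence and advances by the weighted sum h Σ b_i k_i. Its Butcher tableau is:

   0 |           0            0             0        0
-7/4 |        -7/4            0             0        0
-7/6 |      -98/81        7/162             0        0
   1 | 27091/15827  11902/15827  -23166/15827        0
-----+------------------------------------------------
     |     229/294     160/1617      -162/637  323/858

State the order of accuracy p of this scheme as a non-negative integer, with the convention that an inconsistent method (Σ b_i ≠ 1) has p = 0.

4

b = (229/294, 160/1617, -162/637, 323/858)
c = (0, -7/4, -7/6, 1)
Ac = (0, 0, -49/648, 253/646)
Σ b_i: 229/294·1 + 160/1617·1 + (-162/637)·1 + 323/858·1 = 1 ✓
b·c: 160/1617·(-7/4) + (-162/637)·(-7/6) + 323/858·1 = 1/2 ✓
b·c²: 160/1617·49/16 + (-162/637)·49/36 + 323/858·1 = 1/3 ✓
b·Ac: (-162/637)·(-49/648) + 323/858·253/646 = 1/6 ✓
b·c³: 160/1617·(-343/64) + (-162/637)·(-343/216) + 323/858·1 = 1/4 ✓
b·(c∘Ac): (-162/637)·343/3888 + 323/858·253/646 = 1/8 ✓
b·Ac²: (-162/637)·343/2592 + 323/858·803/2584 = 1/12 ✓
b·A²c: 323/858·143/1292 = 1/24 ✓; 4 stages ⇒ order 4.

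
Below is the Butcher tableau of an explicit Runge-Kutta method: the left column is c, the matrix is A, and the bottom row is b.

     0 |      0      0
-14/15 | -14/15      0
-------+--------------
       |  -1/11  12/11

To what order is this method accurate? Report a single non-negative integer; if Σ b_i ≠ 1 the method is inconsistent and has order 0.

b = (-1/11, 12/11)
c = (0, -14/15)
Σ b_i: (-1/11)·1 + 12/11·1 = 1 ✓
b·c: 12/11·(-14/15) = -56/55 ≠ 1/2 ⇒ order 1.

1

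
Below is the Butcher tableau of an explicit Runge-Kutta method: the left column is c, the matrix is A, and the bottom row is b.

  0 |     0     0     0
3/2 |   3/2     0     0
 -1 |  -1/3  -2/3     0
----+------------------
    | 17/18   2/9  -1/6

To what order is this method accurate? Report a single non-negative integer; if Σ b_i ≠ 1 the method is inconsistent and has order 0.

3

b = (17/18, 2/9, -1/6)
c = (0, 3/2, -1)
Ac = (0, 0, -1)
Σ b_i: 17/18·1 + 2/9·1 + (-1/6)·1 = 1 ✓
b·c: 2/9·3/2 + (-1/6)·(-1) = 1/2 ✓
b·c²: 2/9·9/4 + (-1/6)·1 = 1/3 ✓
b·Ac: (-1/6)·(-1) = 1/6 ✓; 3 stages ⇒ order 3.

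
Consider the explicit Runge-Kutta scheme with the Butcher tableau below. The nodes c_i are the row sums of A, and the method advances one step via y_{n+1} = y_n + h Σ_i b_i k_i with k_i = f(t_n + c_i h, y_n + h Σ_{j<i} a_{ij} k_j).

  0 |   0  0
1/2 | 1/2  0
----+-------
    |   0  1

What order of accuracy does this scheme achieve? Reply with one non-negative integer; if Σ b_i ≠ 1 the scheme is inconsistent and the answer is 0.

b = (0, 1)
c = (0, 1/2)
Σ b_i: 1·1 = 1 ✓
b·c: 1·1/2 = 1/2 ✓; 2 stages ⇒ order 2.

2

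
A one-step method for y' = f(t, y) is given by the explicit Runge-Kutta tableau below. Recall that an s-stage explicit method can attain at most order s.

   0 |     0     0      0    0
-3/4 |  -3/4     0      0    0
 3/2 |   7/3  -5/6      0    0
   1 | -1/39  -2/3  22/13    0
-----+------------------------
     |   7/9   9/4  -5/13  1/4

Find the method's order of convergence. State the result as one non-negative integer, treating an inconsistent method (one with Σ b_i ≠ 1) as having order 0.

0

b = (7/9, 9/4, -5/13, 1/4)
c = (0, -3/4, 3/2, 1)
Ac = (0, 0, 5/8, 79/26)
Σ b_i: 7/9·1 + 9/4·1 + (-5/13)·1 + 1/4·1 = 677/234 ≠ 1 ⇒ order 0.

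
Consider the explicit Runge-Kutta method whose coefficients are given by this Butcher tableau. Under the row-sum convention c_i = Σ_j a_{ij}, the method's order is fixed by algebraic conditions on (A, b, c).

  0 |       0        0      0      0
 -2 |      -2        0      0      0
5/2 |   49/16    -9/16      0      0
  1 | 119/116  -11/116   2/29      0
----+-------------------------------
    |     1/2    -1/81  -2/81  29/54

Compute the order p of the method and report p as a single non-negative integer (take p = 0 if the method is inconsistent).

b = (1/2, -1/81, -2/81, 29/54)
c = (0, -2, 5/2, 1)
Ac = (0, 0, 9/8, 21/58)
Σ b_i: 1/2·1 + (-1/81)·1 + (-2/81)·1 + 29/54·1 = 1 ✓
b·c: (-1/81)·(-2) + (-2/81)·5/2 + 29/54·1 = 1/2 ✓
b·c²: (-1/81)·4 + (-2/81)·25/4 + 29/54·1 = 1/3 ✓
b·Ac: (-2/81)·9/8 + 29/54·21/58 = 1/6 ✓
b·c³: (-1/81)·(-8) + (-2/81)·125/8 + 29/54·1 = 1/4 ✓
b·(c∘Ac): (-2/81)·45/16 + 29/54·21/58 = 1/8 ✓
b·Ac²: (-2/81)·(-9/4) + 29/54·3/58 = 1/12 ✓
b·A²c: 29/54·9/116 = 1/24 ✓; 4 stages ⇒ order 4.

4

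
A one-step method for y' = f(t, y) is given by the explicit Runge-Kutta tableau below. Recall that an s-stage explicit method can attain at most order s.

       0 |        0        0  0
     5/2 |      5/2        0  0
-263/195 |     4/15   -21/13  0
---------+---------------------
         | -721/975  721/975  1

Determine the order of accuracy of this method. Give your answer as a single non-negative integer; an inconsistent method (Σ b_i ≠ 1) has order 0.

2

b = (-721/975, 721/975, 1)
c = (0, 5/2, -263/195)
Ac = (0, 0, -105/26)
Σ b_i: (-721/975)·1 + 721/975·1 + 1·1 = 1 ✓
b·c: 721/975·5/2 + 1·(-263/195) = 1/2 ✓
b·c²: 721/975·25/4 + 1·69169/38025 = 979651/152100 ≠ 1/3 ⇒ order 2.
b·Ac: 1·(-105/26) = -105/26 ≠ 1/6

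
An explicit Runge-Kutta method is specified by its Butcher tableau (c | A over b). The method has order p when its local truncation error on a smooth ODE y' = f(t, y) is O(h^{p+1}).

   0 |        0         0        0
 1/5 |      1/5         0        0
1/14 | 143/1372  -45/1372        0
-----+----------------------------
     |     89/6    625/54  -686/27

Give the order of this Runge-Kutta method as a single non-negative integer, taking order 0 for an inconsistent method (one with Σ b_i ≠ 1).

3

b = (89/6, 625/54, -686/27)
c = (0, 1/5, 1/14)
Ac = (0, 0, -9/1372)
Σ b_i: 89/6·1 + 625/54·1 + (-686/27)·1 = 1 ✓
b·c: 625/54·1/5 + (-686/27)·1/14 = 1/2 ✓
b·c²: 625/54·1/25 + (-686/27)·1/196 = 1/3 ✓
b·Ac: (-686/27)·(-9/1372) = 1/6 ✓; 3 stages ⇒ order 3.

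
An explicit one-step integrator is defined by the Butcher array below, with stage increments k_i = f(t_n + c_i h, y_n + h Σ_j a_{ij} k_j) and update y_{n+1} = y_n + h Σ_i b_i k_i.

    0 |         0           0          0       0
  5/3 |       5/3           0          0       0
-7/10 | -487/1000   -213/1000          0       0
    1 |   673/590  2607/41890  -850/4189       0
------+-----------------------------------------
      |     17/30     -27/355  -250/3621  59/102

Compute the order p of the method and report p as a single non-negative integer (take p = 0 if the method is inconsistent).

b = (17/30, -27/355, -250/3621, 59/102)
c = (0, 5/3, -7/10, 1)
Ac = (0, 0, -71/200, 29/118)
Σ b_i: 17/30·1 + (-27/355)·1 + (-250/3621)·1 + 59/102·1 = 1 ✓
b·c: (-27/355)·5/3 + (-250/3621)·(-7/10) + 59/102·1 = 1/2 ✓
b·c²: (-27/355)·25/9 + (-250/3621)·49/100 + 59/102·1 = 1/3 ✓
b·Ac: (-250/3621)·(-71/200) + 59/102·29/118 = 1/6 ✓
b·c³: (-27/355)·125/27 + (-250/3621)·(-343/1000) + 59/102·1 = 1/4 ✓
b·(c∘Ac): (-250/3621)·497/2000 + 59/102·29/118 = 1/8 ✓
b·Ac²: (-250/3621)·(-71/120) + 59/102·13/177 = 1/12 ✓
b·A²c: 59/102·17/236 = 1/24 ✓; 4 stages ⇒ order 4.

4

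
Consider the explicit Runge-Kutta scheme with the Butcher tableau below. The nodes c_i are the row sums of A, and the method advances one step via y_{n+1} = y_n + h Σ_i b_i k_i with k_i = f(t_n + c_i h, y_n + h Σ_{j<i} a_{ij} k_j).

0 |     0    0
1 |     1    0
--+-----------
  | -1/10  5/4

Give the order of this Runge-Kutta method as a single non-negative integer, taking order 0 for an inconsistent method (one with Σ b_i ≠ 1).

0

b = (-1/10, 5/4)
c = (0, 1)
Σ b_i: (-1/10)·1 + 5/4·1 = 23/20 ≠ 1 ⇒ order 0.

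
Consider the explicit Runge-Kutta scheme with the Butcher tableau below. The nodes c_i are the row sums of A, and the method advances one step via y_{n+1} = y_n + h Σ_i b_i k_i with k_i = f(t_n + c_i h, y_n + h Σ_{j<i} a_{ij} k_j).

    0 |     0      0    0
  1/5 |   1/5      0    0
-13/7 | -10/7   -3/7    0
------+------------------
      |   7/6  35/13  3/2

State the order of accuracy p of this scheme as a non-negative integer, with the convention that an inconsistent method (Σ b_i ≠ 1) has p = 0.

b = (7/6, 35/13, 3/2)
c = (0, 1/5, -13/7)
Ac = (0, 0, -3/35)
Σ b_i: 7/6·1 + 35/13·1 + 3/2·1 = 209/39 ≠ 1 ⇒ order 0.

0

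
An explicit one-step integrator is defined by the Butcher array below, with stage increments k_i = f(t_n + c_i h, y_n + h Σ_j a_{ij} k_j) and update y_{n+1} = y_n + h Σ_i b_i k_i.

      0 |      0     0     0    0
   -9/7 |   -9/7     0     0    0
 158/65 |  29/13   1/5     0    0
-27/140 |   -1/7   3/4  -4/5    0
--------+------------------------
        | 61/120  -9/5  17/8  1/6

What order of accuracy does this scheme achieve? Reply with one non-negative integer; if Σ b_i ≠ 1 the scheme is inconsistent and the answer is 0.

b = (61/120, -9/5, 17/8, 1/6)
c = (0, -9/7, 158/65, -27/140)
Ac = (0, 0, -9/35, -26471/9100)
Σ b_i: 61/120·1 + (-9/5)·1 + 17/8·1 + 1/6·1 = 1 ✓
b·c: (-9/5)·(-9/7) + 17/8·158/65 + 1/6·(-27/140) = 27109/3640 ≠ 1/2 ⇒ order 1.

1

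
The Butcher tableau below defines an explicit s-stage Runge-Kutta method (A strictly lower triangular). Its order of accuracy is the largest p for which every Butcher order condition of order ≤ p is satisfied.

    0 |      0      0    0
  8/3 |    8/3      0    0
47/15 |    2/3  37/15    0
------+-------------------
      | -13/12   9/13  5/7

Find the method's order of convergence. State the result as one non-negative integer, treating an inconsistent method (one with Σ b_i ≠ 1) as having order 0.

b = (-13/12, 9/13, 5/7)
c = (0, 8/3, 47/15)
Ac = (0, 0, 296/45)
Σ b_i: (-13/12)·1 + 9/13·1 + 5/7·1 = 353/1092 ≠ 1 ⇒ order 0.

0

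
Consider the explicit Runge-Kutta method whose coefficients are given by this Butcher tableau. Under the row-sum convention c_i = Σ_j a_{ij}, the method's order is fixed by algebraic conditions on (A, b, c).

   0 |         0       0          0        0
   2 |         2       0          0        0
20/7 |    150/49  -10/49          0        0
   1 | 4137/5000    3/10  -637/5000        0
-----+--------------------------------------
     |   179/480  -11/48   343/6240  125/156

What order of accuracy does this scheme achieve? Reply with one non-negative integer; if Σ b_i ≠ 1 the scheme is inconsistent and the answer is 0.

4

b = (179/480, -11/48, 343/6240, 125/156)
c = (0, 2, 20/7, 1)
Ac = (0, 0, -20/49, 59/250)
Σ b_i: 179/480·1 + (-11/48)·1 + 343/6240·1 + 125/156·1 = 1 ✓
b·c: (-11/48)·2 + 343/6240·20/7 + 125/156·1 = 1/2 ✓
b·c²: (-11/48)·4 + 343/6240·400/49 + 125/156·1 = 1/3 ✓
b·Ac: 343/6240·(-20/49) + 125/156·59/250 = 1/6 ✓
b·c³: (-11/48)·8 + 343/6240·8000/343 + 125/156·1 = 1/4 ✓
b·(c∘Ac): 343/6240·(-400/343) + 125/156·59/250 = 1/8 ✓
b·Ac²: 343/6240·(-40/49) + 125/156·4/25 = 1/12 ✓
b·A²c: 125/156·13/250 = 1/24 ✓; 4 stages ⇒ order 4.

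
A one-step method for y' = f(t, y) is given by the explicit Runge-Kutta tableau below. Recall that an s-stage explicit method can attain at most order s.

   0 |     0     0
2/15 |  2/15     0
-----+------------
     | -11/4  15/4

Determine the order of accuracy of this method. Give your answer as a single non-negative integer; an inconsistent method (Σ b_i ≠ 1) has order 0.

2

b = (-11/4, 15/4)
c = (0, 2/15)
Σ b_i: (-11/4)·1 + 15/4·1 = 1 ✓
b·c: 15/4·2/15 = 1/2 ✓; 2 stages ⇒ order 2.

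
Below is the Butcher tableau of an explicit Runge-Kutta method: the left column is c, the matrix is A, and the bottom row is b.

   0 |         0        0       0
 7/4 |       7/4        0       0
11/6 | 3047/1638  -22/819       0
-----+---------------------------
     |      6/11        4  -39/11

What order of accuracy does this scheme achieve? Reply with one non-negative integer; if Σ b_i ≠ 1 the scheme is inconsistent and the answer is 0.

3

b = (6/11, 4, -39/11)
c = (0, 7/4, 11/6)
Ac = (0, 0, -11/234)
Σ b_i: 6/11·1 + 4·1 + (-39/11)·1 = 1 ✓
b·c: 4·7/4 + (-39/11)·11/6 = 1/2 ✓
b·c²: 4·49/16 + (-39/11)·121/36 = 1/3 ✓
b·Ac: (-39/11)·(-11/234) = 1/6 ✓; 3 stages ⇒ order 3.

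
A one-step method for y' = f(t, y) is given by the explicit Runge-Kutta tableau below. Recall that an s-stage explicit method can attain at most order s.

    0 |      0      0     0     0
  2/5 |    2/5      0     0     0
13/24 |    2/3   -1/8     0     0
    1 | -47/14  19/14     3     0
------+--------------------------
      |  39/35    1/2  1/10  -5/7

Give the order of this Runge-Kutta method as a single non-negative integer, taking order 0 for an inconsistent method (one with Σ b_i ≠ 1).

b = (39/35, 1/2, 1/10, -5/7)
c = (0, 2/5, 13/24, 1)
Ac = (0, 0, -1/20, 607/280)
Σ b_i: 39/35·1 + 1/2·1 + 1/10·1 + (-5/7)·1 = 1 ✓
b·c: 1/2·2/5 + 1/10·13/24 + (-5/7)·1 = -773/1680 ≠ 1/2 ⇒ order 1.

1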